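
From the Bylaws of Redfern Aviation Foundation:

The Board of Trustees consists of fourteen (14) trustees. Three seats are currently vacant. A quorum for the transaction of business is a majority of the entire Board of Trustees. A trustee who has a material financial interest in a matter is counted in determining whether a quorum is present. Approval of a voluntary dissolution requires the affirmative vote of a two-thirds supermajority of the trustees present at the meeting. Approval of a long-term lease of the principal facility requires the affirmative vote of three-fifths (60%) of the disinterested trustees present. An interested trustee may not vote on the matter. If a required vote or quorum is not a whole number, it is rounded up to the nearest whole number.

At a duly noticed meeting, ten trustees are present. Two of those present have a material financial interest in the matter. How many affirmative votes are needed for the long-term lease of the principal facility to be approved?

The long-term lease of the principal facility requires three-fifths of the disinterested trustees present (10 − 2 = 8).
3/5 of 8 = 4.80, rounded up to 5.

5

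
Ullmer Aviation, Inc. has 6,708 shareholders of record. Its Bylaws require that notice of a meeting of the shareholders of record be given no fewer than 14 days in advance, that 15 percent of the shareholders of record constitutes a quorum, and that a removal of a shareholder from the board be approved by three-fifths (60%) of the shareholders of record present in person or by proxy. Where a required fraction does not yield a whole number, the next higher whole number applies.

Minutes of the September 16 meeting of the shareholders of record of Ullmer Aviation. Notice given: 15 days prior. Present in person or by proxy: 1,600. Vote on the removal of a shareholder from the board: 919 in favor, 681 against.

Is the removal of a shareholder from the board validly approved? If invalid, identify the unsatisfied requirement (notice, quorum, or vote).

Invalid — vote requirement not satisfied.

Notice: 15 days given; 14 required. Satisfied.
Quorum: 15% of 6,708 = 1,006.20, rounded up to 1,007; 1,600 present. Satisfied.
Vote: requires three-fifths of those present (1,600); 3/5 of 1600 = 960, so 960 needed; 919 in favor. Not satisfied.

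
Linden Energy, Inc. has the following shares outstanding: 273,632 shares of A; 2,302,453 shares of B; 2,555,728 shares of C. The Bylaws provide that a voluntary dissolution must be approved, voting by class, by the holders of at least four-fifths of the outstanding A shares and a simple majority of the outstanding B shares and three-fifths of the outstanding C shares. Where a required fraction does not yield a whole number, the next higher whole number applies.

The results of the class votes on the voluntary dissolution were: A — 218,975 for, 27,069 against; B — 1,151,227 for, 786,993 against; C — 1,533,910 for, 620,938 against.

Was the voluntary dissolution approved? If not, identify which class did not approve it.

A: 4/5 of 273632 = 218905.60, rounded up to 218906; 218,906 required, 218,975 in favor — approved.
B: a majority of 2302453 is 1151227; 1,151,227 required, 1,151,227 in favor — approved.
C: 3/5 of 2555728 = 1533436.80, rounded up to 1533437; 1,533,437 required, 1,533,910 in favor — approved.

Approved — every class gave the required vote.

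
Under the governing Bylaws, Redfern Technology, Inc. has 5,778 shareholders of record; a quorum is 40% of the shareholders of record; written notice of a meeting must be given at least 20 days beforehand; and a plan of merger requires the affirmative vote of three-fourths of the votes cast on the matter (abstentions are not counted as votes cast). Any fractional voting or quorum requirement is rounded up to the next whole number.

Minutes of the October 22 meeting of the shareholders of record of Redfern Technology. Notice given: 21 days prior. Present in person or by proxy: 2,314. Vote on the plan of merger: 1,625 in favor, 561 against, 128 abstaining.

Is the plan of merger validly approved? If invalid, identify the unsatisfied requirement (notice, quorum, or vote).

Invalid — vote requirement not satisfied.

Notice: 21 days given; 20 required. Satisfied.
Quorum: 40% of 5,778 = 2,311.20, rounded up to 2,312; 2,314 present. Satisfied.
Vote: requires three-fourths of the votes cast (2,314 − 128 abstaining = 2,186); 3/4 of 2186 = 1639.50, rounded up to 1640, so 1,640 needed; 1,625 in favor. Not satisfied.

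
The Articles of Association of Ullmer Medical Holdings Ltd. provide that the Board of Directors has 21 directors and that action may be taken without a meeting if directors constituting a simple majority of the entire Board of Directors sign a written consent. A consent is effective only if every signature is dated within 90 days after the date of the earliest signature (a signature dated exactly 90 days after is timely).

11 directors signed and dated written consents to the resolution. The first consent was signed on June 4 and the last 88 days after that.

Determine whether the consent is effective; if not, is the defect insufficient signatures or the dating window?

Signatures required: a simple majority of 21 — a majority of 21 is 11, so 11 needed; 11 signed. Sufficient.
Dating window: the latest signature is 88 days after the earliest; the limit is 90 days. Within the window.

Effective — both the signature and dating-window requirements are satisfied.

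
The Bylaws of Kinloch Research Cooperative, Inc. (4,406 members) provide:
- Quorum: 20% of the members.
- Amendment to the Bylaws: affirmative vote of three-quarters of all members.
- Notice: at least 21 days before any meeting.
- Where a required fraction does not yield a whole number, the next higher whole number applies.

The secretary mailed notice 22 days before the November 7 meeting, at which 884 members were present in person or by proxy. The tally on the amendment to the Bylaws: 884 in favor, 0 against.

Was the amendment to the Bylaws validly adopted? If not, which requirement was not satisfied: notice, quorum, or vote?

Notice: 22 days given; 21 required. Satisfied.
Quorum: 20% of 4,406 = 881.20, rounded up to 882; 884 present. Satisfied.
Vote: requires three-fourths of all members (4,406); 3/4 of 4406 = 3304.50, rounded up to 3305, so 3,305 needed; 884 in favor. Not satisfied.

Invalid — vote requirement not satisfied.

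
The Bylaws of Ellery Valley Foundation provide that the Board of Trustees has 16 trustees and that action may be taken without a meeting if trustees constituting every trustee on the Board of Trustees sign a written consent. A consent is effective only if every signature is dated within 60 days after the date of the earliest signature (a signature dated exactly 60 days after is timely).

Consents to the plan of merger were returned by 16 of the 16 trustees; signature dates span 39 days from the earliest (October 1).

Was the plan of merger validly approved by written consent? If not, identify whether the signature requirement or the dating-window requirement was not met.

Effective — both the signature and dating-window requirements are satisfied.

Signatures required: every one of 16 — unanimous means all 16, so 16 needed; 16 signed. Sufficient.
Dating window: the latest signature is 39 days after the earliest; the limit is 60 days. Within the window.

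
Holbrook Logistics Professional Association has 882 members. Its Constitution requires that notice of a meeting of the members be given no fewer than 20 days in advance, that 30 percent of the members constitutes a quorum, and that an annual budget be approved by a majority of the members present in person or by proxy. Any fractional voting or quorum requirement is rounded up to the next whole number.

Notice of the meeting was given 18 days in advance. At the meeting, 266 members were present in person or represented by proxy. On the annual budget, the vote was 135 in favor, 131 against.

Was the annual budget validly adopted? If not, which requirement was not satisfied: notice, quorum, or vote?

Invalid — notice requirement not satisfied.

Notice: 18 days given; 20 required. Not satisfied.
Quorum: 30% of 882 = 264.60, rounded up to 265; 266 present. Satisfied.
Vote: requires a majority of those present (266); a majority of 266 is 134, so 134 needed; 135 in favor. Satisfied.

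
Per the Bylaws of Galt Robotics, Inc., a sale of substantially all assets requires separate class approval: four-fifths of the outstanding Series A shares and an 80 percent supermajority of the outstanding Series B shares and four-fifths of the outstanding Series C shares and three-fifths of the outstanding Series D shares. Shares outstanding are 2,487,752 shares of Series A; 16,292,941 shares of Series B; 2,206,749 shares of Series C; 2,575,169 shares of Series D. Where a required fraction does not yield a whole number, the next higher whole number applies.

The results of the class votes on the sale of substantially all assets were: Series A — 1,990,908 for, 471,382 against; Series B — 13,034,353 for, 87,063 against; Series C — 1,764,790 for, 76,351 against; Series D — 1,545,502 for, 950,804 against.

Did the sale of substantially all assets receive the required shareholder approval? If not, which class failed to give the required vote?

Not approved — the Series C shares did not give the required vote.

Series A: 4/5 of 2487752 = 1990201.60, rounded up to 1990202; 1,990,202 required, 1,990,908 in favor — approved.
Series B: 4/5 of 16292941 = 13034352.80, rounded up to 13034353; 13,034,353 required, 13,034,353 in favor — approved.
Series C: 4/5 of 2206749 = 1765399.20, rounded up to 1765400; 1,765,400 required, 1,764,790 in favor — not approved.
Series D: 3/5 of 2575169 = 1545101.40, rounded up to 1545102; 1,545,102 required, 1,545,502 in favor — approved.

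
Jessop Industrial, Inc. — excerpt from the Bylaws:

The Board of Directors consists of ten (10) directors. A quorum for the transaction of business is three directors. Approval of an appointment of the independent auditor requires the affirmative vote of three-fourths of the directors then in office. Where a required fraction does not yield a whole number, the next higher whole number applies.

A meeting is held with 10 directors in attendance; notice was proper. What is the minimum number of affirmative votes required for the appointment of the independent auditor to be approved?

8

The appointment of the independent auditor requires three-fourths of the directors then in office (10).
3/4 of 10 = 7.50, rounded up to 8.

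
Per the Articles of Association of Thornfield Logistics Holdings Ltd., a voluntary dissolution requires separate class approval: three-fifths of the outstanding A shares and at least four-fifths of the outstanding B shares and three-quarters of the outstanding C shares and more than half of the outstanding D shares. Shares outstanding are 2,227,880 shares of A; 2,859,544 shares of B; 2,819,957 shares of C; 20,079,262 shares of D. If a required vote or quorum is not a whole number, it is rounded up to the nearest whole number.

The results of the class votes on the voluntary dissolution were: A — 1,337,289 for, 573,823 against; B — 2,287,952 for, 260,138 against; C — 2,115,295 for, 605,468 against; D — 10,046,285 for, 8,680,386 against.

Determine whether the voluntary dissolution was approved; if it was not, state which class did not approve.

A: 3/5 of 2227880 = 1336728; 1,336,728 required, 1,337,289 in favor — approved.
B: 4/5 of 2859544 = 2287635.20, rounded up to 2287636; 2,287,636 required, 2,287,952 in favor — approved.
C: 3/4 of 2819957 = 2114967.75, rounded up to 2114968; 2,114,968 required, 2,115,295 in favor — approved.
D: a majority of 20079262 is 10039632; 10,039,632 required, 10,046,285 in favor — approved.

Approved — every class gave the required vote.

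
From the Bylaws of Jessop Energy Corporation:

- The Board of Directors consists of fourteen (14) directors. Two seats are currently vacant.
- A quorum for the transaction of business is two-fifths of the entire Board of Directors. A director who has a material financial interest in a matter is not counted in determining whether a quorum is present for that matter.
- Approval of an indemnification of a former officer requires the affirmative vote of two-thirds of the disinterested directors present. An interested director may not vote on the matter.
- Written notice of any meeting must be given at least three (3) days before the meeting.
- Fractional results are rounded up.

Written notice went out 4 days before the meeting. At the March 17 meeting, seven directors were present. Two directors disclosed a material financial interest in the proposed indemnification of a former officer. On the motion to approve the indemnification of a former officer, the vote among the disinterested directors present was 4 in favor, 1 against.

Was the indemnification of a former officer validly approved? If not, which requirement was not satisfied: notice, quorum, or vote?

Invalid — quorum requirement not satisfied.

Notice: 4 days given; 3 required (4 ≥ 3). Satisfied.
Quorum: 7 present, but the 2 interested directors do not count, leaving 5. Quorum is 6. Not satisfied.
Vote: the indemnification of a former officer requires two-thirds of the disinterested directors present (7 − 2 = 5). 2/3 of 5 = 3.33, rounded up to 4, so 4 affirmative votes are needed; 4 voted in favor. Satisfied. (Moot — without a quorum no business can be validly transacted.)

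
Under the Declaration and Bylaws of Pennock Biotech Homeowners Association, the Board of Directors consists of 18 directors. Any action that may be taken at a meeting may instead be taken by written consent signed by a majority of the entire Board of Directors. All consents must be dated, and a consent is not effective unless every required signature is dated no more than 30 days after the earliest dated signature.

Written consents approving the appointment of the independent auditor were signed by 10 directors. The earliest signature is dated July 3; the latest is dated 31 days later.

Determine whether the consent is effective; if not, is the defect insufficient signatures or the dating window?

Signatures required: a majority of 18 — a majority of 18 is 10, so 10 needed; 10 signed. Sufficient.
Dating window: the latest signature is 31 days after the earliest; the limit is 30 days. Outside the window.

Not effective — dating-window requirement not satisfied.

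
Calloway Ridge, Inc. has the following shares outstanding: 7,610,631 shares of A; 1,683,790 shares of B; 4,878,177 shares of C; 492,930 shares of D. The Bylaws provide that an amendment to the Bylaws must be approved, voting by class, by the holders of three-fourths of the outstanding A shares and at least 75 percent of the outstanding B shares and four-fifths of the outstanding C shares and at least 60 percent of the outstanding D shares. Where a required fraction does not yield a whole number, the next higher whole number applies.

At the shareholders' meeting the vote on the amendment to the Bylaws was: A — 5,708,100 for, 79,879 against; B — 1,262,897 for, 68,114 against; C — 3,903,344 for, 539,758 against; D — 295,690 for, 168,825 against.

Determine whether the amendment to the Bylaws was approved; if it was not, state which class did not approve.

A: 3/4 of 7610631 = 5707973.25, rounded up to 5707974; 5,707,974 required, 5,708,100 in favor — approved.
B: 3/4 of 1683790 = 1262842.50, rounded up to 1262843; 1,262,843 required, 1,262,897 in favor — approved.
C: 4/5 of 4878177 = 3902541.60, rounded up to 3902542; 3,902,542 required, 3,903,344 in favor — approved.
D: 3/5 of 492930 = 295758; 295,758 required, 295,690 in favor — not approved.

Not approved — the D shares did not give the required vote.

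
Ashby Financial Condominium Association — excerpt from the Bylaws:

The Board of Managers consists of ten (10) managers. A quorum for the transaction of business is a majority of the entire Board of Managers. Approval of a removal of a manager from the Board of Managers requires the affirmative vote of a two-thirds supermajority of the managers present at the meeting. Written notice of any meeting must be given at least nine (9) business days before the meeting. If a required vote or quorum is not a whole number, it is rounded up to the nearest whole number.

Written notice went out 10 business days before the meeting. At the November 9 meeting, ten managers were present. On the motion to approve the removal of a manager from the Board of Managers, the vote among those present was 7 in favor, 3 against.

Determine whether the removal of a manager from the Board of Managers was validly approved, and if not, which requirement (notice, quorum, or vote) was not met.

Notice: 10 business days given; 9 required (10 ≥ 9). Satisfied.
Quorum: 10 present; quorum is 6. Satisfied.
Vote: the removal of a manager from the Board of Managers requires two-thirds of the managers present (10). 2/3 of 10 = 6.67, rounded up to 7, so 7 affirmative votes are needed; 7 voted in favor. Satisfied.

Valid — all requirements satisfied.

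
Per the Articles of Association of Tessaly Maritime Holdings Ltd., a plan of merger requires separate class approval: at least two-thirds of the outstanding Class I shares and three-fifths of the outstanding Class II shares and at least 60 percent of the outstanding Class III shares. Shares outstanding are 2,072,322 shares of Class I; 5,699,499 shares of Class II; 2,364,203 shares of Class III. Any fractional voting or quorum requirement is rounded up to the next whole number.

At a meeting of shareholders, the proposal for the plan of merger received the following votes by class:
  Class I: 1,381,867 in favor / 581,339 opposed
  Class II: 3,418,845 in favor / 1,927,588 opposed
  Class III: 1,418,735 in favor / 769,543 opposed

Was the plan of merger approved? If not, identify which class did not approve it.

Not approved — the Class II shares did not give the required vote.

Class I: 2/3 of 2072322 = 1381548; 1,381,548 required, 1,381,867 in favor — approved.
Class II: 3/5 of 5699499 = 3419699.40, rounded up to 3419700; 3,419,700 required, 3,418,845 in favor — not approved.
Class III: 3/5 of 2364203 = 1418521.80, rounded up to 1418522; 1,418,522 required, 1,418,735 in favor — approved.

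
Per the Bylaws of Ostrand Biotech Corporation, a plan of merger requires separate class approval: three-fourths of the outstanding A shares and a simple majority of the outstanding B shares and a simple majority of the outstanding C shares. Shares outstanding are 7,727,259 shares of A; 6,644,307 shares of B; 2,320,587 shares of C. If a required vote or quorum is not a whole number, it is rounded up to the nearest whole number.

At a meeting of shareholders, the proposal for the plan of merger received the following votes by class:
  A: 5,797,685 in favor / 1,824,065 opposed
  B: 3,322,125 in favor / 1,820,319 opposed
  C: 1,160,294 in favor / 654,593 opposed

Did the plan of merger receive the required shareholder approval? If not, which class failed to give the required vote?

A: 3/4 of 7727259 = 5795444.25, rounded up to 5795445; 5,795,445 required, 5,797,685 in favor — approved.
B: a majority of 6644307 is 3322154; 3,322,154 required, 3,322,125 in favor — not approved.
C: a majority of 2320587 is 1160294; 1,160,294 required, 1,160,294 in favor — approved.

Not approved — the B shares did not give the required vote.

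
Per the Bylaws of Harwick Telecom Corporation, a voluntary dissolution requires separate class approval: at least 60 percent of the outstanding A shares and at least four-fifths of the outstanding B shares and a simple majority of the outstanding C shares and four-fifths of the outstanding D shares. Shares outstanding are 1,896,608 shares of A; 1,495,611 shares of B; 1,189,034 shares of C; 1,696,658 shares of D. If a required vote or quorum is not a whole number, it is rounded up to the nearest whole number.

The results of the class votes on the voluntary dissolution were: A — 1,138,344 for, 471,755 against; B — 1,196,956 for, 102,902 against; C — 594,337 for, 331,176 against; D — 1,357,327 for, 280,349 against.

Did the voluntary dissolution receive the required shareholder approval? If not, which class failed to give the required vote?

Not approved — the C shares did not give the required vote.

A: 3/5 of 1896608 = 1137964.80, rounded up to 1137965; 1,137,965 required, 1,138,344 in favor — approved.
B: 4/5 of 1495611 = 1196488.80, rounded up to 1196489; 1,196,489 required, 1,196,956 in favor — approved.
C: a majority of 1189034 is 594518; 594,518 required, 594,337 in favor — not approved.
D: 4/5 of 1696658 = 1357326.40, rounded up to 1357327; 1,357,327 required, 1,357,327 in favor — approved.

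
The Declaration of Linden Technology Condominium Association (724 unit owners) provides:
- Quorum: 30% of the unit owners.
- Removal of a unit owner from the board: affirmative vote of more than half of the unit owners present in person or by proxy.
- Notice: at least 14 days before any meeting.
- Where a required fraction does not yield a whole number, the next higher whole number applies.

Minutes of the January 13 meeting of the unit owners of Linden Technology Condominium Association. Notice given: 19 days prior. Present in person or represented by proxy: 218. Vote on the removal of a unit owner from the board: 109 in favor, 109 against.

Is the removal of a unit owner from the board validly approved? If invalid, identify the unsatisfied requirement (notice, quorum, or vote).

Invalid — vote requirement not satisfied.

Notice: 19 days given; 14 required. Satisfied.
Quorum: 30% of 724 = 217.20, rounded up to 218; 218 present. Satisfied.
Vote: requires a majority of those present (218); a majority of 218 is 110, so 110 needed; 109 in favor. Not satisfied.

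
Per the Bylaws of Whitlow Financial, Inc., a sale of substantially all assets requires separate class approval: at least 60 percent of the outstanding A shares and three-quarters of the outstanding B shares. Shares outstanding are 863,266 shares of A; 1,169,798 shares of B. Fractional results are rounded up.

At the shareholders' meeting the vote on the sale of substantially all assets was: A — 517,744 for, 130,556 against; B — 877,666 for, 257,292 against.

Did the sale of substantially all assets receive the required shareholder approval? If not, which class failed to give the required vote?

Not approved — the A shares did not give the required vote.

A: 3/5 of 863266 = 517959.60, rounded up to 517960; 517,960 required, 517,744 in favor — not approved.
B: 3/4 of 1169798 = 877348.50, rounded up to 877349; 877,349 required, 877,666 in favor — approved.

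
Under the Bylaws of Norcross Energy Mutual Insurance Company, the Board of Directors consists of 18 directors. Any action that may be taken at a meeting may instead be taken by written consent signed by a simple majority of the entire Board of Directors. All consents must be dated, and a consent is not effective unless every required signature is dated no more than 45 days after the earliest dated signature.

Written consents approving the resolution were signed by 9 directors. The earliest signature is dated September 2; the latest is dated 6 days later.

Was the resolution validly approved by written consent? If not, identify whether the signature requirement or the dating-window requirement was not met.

Not effective — insufficient signatures.

Signatures required: a simple majority of 18 — a majority of 18 is 10, so 10 needed; 9 signed. Insufficient.
Dating window: the latest signature is 6 days after the earliest; the limit is 45 days. Within the window.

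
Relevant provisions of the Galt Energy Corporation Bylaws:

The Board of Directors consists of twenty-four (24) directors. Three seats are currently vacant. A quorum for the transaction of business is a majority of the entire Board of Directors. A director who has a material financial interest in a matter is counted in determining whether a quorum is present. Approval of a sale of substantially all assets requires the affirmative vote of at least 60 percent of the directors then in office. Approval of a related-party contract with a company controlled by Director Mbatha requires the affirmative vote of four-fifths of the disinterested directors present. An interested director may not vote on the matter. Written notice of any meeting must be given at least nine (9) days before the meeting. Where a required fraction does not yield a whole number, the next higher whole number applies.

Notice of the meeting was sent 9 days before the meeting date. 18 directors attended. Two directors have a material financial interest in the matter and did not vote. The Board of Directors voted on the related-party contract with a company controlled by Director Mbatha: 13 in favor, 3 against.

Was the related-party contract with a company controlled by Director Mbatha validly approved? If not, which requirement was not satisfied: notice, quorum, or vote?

Notice: 9 days given; 9 required (9 ≥ 9). Satisfied.
Quorum: 18 present (interested directors count toward quorum); quorum is 13. Satisfied.
Vote: the related-party contract with a company controlled by Director Mbatha requires four-fifths of the disinterested directors present (18 − 2 = 16). 4/5 of 16 = 12.80, rounded up to 13, so 13 affirmative votes are needed; 13 voted in favor. Satisfied.

Valid — all requirements satisfied.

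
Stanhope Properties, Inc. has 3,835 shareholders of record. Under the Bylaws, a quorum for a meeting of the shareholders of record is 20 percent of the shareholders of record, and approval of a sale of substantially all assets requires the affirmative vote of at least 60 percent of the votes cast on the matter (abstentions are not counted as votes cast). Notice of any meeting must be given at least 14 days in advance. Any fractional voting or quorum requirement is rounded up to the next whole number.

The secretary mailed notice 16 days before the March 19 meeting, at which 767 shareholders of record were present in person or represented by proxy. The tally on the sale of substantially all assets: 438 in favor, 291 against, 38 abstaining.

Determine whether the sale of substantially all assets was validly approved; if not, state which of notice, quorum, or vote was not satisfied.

Notice: 16 days given; 14 required. Satisfied.
Quorum: 20% of 3,835 = 767; 767 present. Satisfied.
Vote: requires three-fifths of the votes cast (767 − 38 abstaining = 729); 3/5 of 729 = 437.40, rounded up to 438, so 438 needed; 438 in favor. Satisfied.

Valid — all requirements satisfied.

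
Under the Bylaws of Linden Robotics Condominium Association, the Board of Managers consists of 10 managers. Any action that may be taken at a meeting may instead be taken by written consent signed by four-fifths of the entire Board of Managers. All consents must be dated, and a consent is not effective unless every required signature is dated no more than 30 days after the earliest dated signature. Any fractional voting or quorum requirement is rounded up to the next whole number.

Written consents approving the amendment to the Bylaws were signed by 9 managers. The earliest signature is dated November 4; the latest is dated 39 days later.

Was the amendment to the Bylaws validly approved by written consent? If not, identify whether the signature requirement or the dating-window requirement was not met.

Signatures required: four-fifths of 10 — 4/5 of 10 = 8, so 8 needed; 9 signed. Sufficient.
Dating window: the latest signature is 39 days after the earliest; the limit is 30 days. Outside the window.

Not effective — dating-window requirement not satisfied.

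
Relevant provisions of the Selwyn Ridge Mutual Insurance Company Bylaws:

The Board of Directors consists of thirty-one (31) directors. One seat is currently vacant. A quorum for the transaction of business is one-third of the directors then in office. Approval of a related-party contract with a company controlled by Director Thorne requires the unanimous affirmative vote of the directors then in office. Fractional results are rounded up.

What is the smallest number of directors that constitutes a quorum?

10

1/3 of 30 = 10.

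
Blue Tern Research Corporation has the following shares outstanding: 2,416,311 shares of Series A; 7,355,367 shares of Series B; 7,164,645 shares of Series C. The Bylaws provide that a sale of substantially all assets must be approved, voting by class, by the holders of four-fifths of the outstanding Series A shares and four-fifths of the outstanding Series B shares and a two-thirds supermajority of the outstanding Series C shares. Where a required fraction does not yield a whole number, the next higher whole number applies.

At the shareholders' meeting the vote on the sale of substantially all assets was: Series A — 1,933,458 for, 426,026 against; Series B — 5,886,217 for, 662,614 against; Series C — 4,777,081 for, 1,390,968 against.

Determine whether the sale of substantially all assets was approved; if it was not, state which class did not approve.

Approved — every class gave the required vote.

Series A: 4/5 of 2416311 = 1933048.80, rounded up to 1933049; 1,933,049 required, 1,933,458 in favor — approved.
Series B: 4/5 of 7355367 = 5884293.60, rounded up to 5884294; 5,884,294 required, 5,886,217 in favor — approved.
Series C: 2/3 of 7164645 = 4776430; 4,776,430 required, 4,777,081 in favor — approved.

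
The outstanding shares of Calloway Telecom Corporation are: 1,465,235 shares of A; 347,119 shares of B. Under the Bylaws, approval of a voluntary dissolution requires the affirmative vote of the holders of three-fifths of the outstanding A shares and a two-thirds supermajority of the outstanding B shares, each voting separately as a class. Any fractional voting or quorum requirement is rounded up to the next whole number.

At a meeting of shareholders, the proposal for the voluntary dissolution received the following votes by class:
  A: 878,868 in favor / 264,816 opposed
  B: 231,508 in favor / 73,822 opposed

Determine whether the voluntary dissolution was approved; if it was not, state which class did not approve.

Not approved — the A shares did not give the required vote.

A: 3/5 of 1465235 = 879141; 879,141 required, 878,868 in favor — not approved.
B: 2/3 of 347119 = 231412.67, rounded up to 231413; 231,413 required, 231,508 in favor — approved.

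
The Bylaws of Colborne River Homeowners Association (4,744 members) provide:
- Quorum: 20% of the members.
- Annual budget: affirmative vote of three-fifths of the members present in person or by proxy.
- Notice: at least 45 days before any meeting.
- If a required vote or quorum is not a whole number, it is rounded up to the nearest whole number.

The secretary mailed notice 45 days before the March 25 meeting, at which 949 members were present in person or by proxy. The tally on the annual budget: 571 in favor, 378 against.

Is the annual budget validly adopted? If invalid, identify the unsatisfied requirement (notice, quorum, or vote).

Valid — all requirements satisfied.

Notice: 45 days given; 45 required. Satisfied.
Quorum: 20% of 4,744 = 948.80, rounded up to 949; 949 present. Satisfied.
Vote: requires three-fifths of those present (949); 3/5 of 949 = 569.40, rounded up to 570, so 570 needed; 571 in favor. Satisfied.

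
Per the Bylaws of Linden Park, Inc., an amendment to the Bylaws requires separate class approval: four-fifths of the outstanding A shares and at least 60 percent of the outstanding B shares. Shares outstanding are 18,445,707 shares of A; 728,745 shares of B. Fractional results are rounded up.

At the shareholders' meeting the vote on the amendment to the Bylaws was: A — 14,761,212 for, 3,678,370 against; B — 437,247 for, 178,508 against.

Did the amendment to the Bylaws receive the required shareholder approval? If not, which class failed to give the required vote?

Approved — every class gave the required vote.

A: 4/5 of 18445707 = 14756565.60, rounded up to 14756566; 14,756,566 required, 14,761,212 in favor — approved.
B: 3/5 of 728745 = 437247; 437,247 required, 437,247 in favor — approved.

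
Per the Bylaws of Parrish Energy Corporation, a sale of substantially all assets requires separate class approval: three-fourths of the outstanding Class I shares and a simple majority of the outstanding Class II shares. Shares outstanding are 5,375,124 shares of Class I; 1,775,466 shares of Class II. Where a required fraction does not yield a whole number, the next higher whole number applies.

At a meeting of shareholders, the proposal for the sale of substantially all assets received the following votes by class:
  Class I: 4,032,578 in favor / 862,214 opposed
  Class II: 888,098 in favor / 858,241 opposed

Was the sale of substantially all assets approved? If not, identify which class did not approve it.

Approved — every class gave the required vote.

Class I: 3/4 of 5375124 = 4031343; 4,031,343 required, 4,032,578 in favor — approved.
Class II: a majority of 1775466 is 887734; 887,734 required, 888,098 in favor — approved.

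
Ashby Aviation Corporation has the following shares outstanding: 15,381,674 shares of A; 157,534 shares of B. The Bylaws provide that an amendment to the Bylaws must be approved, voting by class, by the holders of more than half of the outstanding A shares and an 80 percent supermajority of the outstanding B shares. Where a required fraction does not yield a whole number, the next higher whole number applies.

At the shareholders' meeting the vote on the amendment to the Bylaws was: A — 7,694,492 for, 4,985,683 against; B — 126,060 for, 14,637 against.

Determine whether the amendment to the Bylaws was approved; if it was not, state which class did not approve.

Approved — every class gave the required vote.

A: a majority of 15381674 is 7690838; 7,690,838 required, 7,694,492 in favor — approved.
B: 4/5 of 157534 = 126027.20, rounded up to 126028; 126,028 required, 126,060 in favor — approved.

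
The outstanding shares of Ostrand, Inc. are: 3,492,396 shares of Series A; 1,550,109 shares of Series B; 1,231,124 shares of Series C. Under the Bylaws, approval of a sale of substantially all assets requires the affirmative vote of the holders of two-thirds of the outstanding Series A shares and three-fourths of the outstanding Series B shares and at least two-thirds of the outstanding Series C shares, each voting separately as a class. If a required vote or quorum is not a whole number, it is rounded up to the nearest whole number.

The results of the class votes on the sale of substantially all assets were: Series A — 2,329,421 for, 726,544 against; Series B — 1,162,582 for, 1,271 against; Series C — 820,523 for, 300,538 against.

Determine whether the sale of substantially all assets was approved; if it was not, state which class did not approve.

Not approved — the Series C shares did not give the required vote.

Series A: 2/3 of 3492396 = 2328264; 2,328,264 required, 2,329,421 in favor — approved.
Series B: 3/4 of 1550109 = 1162581.75, rounded up to 1162582; 1,162,582 required, 1,162,582 in favor — approved.
Series C: 2/3 of 1231124 = 820749.33, rounded up to 820750; 820,750 required, 820,523 in favor — not approved.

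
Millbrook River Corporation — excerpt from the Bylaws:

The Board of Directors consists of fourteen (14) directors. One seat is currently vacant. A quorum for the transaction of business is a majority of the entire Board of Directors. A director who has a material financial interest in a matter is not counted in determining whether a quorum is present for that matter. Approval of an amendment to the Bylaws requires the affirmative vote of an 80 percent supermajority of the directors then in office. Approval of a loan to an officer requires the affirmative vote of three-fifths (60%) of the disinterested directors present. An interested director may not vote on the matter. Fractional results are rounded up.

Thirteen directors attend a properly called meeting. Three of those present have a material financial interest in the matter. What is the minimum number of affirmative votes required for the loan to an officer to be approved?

The loan to an officer requires three-fifths of the disinterested directors present (13 − 3 = 10).
3/5 of 10 = 6.

6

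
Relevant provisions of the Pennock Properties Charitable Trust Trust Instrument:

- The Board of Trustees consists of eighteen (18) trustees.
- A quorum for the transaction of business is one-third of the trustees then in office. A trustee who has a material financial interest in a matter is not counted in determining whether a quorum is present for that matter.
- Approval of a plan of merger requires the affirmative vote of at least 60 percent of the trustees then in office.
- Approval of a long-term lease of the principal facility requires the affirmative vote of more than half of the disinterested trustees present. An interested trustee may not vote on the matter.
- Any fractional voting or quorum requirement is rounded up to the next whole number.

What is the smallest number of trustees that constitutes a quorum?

1/3 of 18 = 6.

6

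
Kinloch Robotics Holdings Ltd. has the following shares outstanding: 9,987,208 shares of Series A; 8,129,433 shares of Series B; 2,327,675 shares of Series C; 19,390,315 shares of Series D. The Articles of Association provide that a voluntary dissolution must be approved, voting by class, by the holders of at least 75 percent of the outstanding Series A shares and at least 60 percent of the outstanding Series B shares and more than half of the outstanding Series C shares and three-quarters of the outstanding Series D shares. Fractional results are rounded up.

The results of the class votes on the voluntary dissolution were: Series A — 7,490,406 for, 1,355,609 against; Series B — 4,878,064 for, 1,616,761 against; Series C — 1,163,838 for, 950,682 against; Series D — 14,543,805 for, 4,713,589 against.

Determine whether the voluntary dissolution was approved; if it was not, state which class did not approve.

Approved — every class gave the required vote.

Series A: 3/4 of 9987208 = 7490406; 7,490,406 required, 7,490,406 in favor — approved.
Series B: 3/5 of 8129433 = 4877659.80, rounded up to 4877660; 4,877,660 required, 4,878,064 in favor — approved.
Series C: a majority of 2327675 is 1163838; 1,163,838 required, 1,163,838 in favor — approved.
Series D: 3/4 of 19390315 = 14542736.25, rounded up to 14542737; 14,542,737 required, 14,543,805 in favor — approved.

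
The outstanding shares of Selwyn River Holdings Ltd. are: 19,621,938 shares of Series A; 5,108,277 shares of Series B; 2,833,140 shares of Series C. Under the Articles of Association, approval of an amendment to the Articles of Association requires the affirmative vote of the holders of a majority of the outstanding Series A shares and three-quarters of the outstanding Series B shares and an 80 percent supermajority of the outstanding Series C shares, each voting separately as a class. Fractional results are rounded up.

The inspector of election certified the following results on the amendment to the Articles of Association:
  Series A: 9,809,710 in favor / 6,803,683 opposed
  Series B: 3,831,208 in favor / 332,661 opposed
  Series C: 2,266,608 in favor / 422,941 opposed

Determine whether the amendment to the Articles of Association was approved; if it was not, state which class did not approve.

Series A: a majority of 19621938 is 9810970; 9,810,970 required, 9,809,710 in favor — not approved.
Series B: 3/4 of 5108277 = 3831207.75, rounded up to 3831208; 3,831,208 required, 3,831,208 in favor — approved.
Series C: 4/5 of 2833140 = 2266512; 2,266,512 required, 2,266,608 in favor — approved.

Not approved — the Series A shares did not give the required vote.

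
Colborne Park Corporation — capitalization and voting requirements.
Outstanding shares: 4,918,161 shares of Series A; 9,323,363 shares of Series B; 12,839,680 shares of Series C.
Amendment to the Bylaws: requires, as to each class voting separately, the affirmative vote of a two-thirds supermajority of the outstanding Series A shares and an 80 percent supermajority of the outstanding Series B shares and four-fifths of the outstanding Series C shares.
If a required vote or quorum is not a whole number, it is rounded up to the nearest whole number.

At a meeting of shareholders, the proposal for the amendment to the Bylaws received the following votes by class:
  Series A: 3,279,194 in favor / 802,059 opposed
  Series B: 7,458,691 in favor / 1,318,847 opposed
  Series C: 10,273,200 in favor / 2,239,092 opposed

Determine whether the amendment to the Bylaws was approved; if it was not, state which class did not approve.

Approved — every class gave the required vote.

Series A: 2/3 of 4918161 = 3278774; 3,278,774 required, 3,279,194 in favor — approved.
Series B: 4/5 of 9323363 = 7458690.40, rounded up to 7458691; 7,458,691 required, 7,458,691 in favor — approved.
Series C: 4/5 of 12839680 = 10271744; 10,271,744 required, 10,273,200 in favor — approved.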